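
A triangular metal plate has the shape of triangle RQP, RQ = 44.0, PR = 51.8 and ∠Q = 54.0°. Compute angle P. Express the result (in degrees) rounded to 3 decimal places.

∠P ≈ 43.409°

Law of sines: sin P = RQ·sin Q/PR ≈ 0.68720.
Since PR ≥ RQ, only the acute value applies: ∠P ≈ 43.41°.
Then ∠R = 180° − ∠Q − ∠P ≈ 82.59°.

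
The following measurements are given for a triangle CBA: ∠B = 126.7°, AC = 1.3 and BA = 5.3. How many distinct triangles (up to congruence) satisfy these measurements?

0

BA·sin B = 5.3·sin(126.7°) ≈ 4.249.
Since ∠B is not acute, a triangle exists only if AC > BA; here AC ≤ BA, so there is no triangle.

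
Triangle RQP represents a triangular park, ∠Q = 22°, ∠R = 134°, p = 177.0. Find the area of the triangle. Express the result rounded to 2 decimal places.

10377.98

The third angle is ∠P = 180° − ∠R − ∠Q = 24.00°.
Law of sines: r = p·sin R/sin P ≈ 313.04.
Law of sines: q = p·sin Q/sin P ≈ 163.02.
Area = ½·p·r·sin Q ≈ 10378.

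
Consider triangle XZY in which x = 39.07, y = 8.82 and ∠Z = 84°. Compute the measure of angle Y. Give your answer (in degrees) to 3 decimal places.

∠Y ≈ 12.949°

By the law of cosines, z² = y² + x² − 2·y·x·cos Z = 1532.2, so z ≈ 39.144.
Law of cosines again: cos Y = (x² + z² − y²)/(2·x·z) ≈ 0.97457, so ∠Y ≈ 12.95°.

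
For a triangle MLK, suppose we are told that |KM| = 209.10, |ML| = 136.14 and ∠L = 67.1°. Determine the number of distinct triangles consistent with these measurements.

1

|ML|·sin L = 136.14·sin(67.1°) ≈ 125.4.
Since |KM| ≥ |ML|, exactly one triangle exists.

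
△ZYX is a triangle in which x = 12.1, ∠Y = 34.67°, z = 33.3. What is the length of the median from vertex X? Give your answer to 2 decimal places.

By the law of cosines, y² = x² + z² − 2·x·z·cos Y = 592.53, so y ≈ 24.342.
Median from X: ½√(2·z² + 2·y² − x²) ≈ 28.533.

28.53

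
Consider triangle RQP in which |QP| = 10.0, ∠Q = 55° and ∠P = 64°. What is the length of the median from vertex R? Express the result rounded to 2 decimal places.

The third angle is ∠R = 180° − ∠Q − ∠P = 61.00°.
Law of sines: |PR| = |QP|·sin Q/sin R ≈ 9.3658.
Law of sines: |RQ| = |QP|·sin P/sin R ≈ 10.276.
Median from R: ½√(2·|PR|² + 2·|RQ|² − |QP|²) ≈ 8.4653.

m_R ≈ 8.47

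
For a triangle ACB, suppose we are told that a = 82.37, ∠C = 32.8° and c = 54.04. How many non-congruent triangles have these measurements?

a·sin C = 82.37·sin(32.8°) ≈ 44.62.
Since a sin C < c < a (44.62 < 54.04 < 82.37), two triangles exist.

2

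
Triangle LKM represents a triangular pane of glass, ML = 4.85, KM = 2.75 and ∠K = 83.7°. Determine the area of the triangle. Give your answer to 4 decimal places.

5.8879

Law of sines: sin L = KM·sin K/ML ≈ 0.56359.
Since ML ≥ KM, only the acute value applies: ∠L ≈ 34.30°.
Then ∠M = 180° − ∠K − ∠L ≈ 62.00°.
Law of sines gives LK = ML·sin M/sin K ≈ 4.3081.
Area = ½·ML·KM·sin M ≈ 5.8879.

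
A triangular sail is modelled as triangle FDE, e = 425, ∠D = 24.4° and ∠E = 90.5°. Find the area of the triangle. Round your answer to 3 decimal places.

33841.735

The third angle is ∠F = 180° − ∠D − ∠E = 65.10°.
Law of sines: f = e·sin F/sin E ≈ 385.51.
Law of sines: d = e·sin D/sin E ≈ 175.58.
Area = ½·e·f·sin D ≈ 33842.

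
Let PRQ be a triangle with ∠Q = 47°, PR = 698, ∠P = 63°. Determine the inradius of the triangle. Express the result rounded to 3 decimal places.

The third angle is ∠R = 180° − ∠Q − ∠P = 70.00°.
Law of sines: RQ = PR·sin P/sin Q ≈ 850.37.
Law of sines: QP = PR·sin R/sin Q ≈ 896.84.
Area = ½·PR·RQ·sin R ≈ 2.7888e+05.
Semiperimeter s = (850.37+896.84+698)/2 = 1222.6.
Inradius = area/s = 2.7888e+05/1222.6 ≈ 228.1.

228.105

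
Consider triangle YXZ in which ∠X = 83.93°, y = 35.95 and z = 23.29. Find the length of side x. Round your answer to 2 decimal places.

By the law of cosines, x² = z² + y² − 2·z·y·cos X = 1657.8, so x ≈ 40.716.

40.72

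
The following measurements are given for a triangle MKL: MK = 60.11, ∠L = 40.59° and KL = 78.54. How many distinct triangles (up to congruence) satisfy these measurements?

2

KL·sin L = 78.54·sin(40.59°) ≈ 51.1.
Since KL sin L < MK < KL (51.1 < 60.11 < 78.54), two triangles exist.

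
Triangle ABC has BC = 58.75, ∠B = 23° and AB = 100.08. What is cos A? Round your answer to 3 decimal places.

cos A ≈ 0.895

By the law of cosines, CA² = AB² + BC² − 2·AB·BC·cos B = 2643, so CA ≈ 51.41.
Law of cosines again: cos A = (CA² + AB² − BC²)/(2·CA·AB) ≈ 0.89477, so ∠A ≈ 26.52°.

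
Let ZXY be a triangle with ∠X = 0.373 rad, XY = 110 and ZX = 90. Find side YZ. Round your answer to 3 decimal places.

41.970

By the law of cosines, YZ² = ZX² + XY² − 2·ZX·XY·cos X = 1761.5, so YZ ≈ 41.97.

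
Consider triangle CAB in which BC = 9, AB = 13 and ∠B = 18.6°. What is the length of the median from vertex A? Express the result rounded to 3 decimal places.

By the law of cosines, CA² = AB² + BC² − 2·AB·BC·cos B = 28.222, so CA ≈ 5.3125.
Median from A: ½√(2·CA² + 2·AB² − BC²) ≈ 8.8522.

m_A ≈ 8.852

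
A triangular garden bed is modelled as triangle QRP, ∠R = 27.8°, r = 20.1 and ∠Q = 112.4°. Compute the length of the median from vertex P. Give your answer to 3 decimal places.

The third angle is ∠P = 180° − ∠Q − ∠R = 39.80°.
Law of sines: q = r·sin Q/sin R ≈ 39.845.
Law of sines: p = r·sin P/sin R ≈ 27.587.
Median from P: ½√(2·q² + 2·r² − p²) ≈ 28.383.

m_P ≈ 28.383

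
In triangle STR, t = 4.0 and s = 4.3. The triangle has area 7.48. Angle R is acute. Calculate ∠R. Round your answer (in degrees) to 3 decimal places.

From area = ½·s·t·sin R, we get sin R = 2·area/(s·t) ≈ 0.86977.
Taking the acute solution, ∠R ≈ 60.43°.

∠R ≈ 60.432°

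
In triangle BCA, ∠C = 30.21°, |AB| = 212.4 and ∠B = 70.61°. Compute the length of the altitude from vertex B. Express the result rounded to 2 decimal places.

h_B ≈ 208.62

The third angle is ∠A = 180° − ∠B − ∠C = 79.18°.
Law of sines: |CA| = |AB|·sin B/sin C ≈ 398.18.
Law of sines: |BC| = |AB|·sin A/sin C ≈ 414.62.
Area = ½·|AB|·|CA|·sin A ≈ 41535.
The altitude from B has length 2·area/|CA| ≈ 208.62.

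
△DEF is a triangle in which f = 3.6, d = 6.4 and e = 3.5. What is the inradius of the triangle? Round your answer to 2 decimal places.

r ≈ 0.73

Semiperimeter s = (6.4 + 3.5 + 3.6)/2 = 6.75.
Heron's formula: area = √(6.75·0.35·3.25·3.15) ≈ 4.9179.
Inradius = area/s = 4.9179/6.75 ≈ 0.72858.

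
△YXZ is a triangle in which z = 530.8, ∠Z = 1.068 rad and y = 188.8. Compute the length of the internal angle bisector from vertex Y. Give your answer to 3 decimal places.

Law of sines: sin Y = y·sin Z/z ≈ 0.31167.
Since z ≥ y, only the acute value applies: ∠Y ≈ 0.317 rad.
Then ∠X = π − ∠Z − ∠Y ≈ 1.757 rad.
Law of sines gives x = z·sin X/sin Z ≈ 595.34.
The bisector from Y has length 2·x·z·cos(∠Y/2)/(x+z) ≈ 554.19.

554.188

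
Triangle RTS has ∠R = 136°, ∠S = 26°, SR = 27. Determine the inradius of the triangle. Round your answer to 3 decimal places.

r ≈ 5.702

The third angle is ∠T = 180° − ∠S − ∠R = 18.00°.
Law of sines: TS = SR·sin R/sin T ≈ 60.695.
Law of sines: RT = SR·sin S/sin T ≈ 38.302.
Area = ½·SR·TS·sin S ≈ 359.19.
Semiperimeter s = (60.695+27+38.302)/2 = 62.999.
Inradius = area/s = 359.19/62.999 ≈ 5.7016.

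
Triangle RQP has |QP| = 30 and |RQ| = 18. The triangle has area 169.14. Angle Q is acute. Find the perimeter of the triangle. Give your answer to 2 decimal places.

67.55

From area = ½·|RQ|·|QP|·sin Q, we get sin Q = 2·area/(|RQ|·|QP|) ≈ 0.62644.
Taking the acute solution, ∠Q ≈ 38.79°.
Law of cosines then gives |PR| ≈ 19.549.
Perimeter = 30 + 19.549 + 18 = 67.549.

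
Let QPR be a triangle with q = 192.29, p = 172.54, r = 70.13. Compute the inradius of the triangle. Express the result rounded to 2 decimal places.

Semiperimeter s = (192.29 + 172.54 + 70.13)/2 = 217.48.
Heron's formula: area = √(217.48·25.19·44.94·147.35) ≈ 6023.
Inradius = area/s = 6023/217.48 ≈ 27.695.

27.69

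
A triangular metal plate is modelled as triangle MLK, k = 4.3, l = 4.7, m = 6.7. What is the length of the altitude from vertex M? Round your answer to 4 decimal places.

2.9992

Semiperimeter s = (6.7 + 4.7 + 4.3)/2 = 7.85.
Heron's formula: area = √(7.85·1.15·3.15·3.55) ≈ 10.047.
The altitude from M has length 2·area/m ≈ 2.9992.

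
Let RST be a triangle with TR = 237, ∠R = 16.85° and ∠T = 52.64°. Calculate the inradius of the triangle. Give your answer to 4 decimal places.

27.0142

The third angle is ∠S = 180° − ∠T − ∠R = 110.51°.
Law of sines: ST = TR·sin R/sin S ≈ 73.348.
Law of sines: RS = TR·sin T/sin S ≈ 201.13.
Area = ½·TR·ST·sin T ≈ 6908.5.
Semiperimeter s = (73.348+237+201.13)/2 = 255.74.
Inradius = area/s = 6908.5/255.74 ≈ 27.014.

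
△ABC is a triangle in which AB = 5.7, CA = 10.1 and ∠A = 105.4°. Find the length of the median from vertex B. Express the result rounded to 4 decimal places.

By the law of cosines, BC² = CA² + AB² − 2·CA·AB·cos A = 165.08, so BC ≈ 12.848.
Median from B: ½√(2·AB² + 2·BC² − CA²) ≈ 8.5604.

8.5604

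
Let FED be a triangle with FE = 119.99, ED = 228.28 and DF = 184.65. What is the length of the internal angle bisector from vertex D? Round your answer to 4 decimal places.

By the law of cosines, cos D = (ED² + DF² − FE²) / (2·ED·DF) ≈ 0.85180, so ∠D ≈ 0.5514 rad.
The bisector from D has length 2·ED·DF·cos(∠D/2)/(ED+DF) ≈ 196.45.

196.4502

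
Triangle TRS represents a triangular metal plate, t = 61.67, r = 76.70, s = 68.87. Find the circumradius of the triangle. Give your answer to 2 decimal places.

40.39

By the law of cosines, cos T = (r² + s² − t²) / (2·r·s) ≈ 0.64581, so ∠T ≈ 49.77°.
Circumradius = t/(2 sin T) ≈ 40.387.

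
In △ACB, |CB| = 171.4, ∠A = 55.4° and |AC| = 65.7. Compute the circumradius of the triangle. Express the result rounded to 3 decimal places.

R ≈ 104.114

Law of sines: sin B = |AC|·sin A/|CB| ≈ 0.31552.
Since |CB| ≥ |AC|, only the acute value applies: ∠B ≈ 18.39°.
Then ∠C = 180° − ∠A − ∠B ≈ 106.21°.
Law of sines gives |BA| = |CB|·sin C/sin A ≈ 199.95.
Circumradius = |CB|/(2 sin A) ≈ 104.11.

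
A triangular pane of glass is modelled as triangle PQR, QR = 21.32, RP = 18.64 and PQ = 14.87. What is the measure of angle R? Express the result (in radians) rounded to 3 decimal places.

By the law of cosines, cos R = (QR² + RP² − PQ²) / (2·QR·RP) ≈ 0.73084, so ∠R ≈ 0.751 rad.

∠R ≈ 0.751 rad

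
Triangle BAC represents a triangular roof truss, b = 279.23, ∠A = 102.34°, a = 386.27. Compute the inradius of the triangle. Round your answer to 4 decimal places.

Law of sines: sin B = b·sin A/a ≈ 0.70619.
Since a ≥ b, only the acute value applies: ∠B ≈ 44.93°.
Then ∠C = 180° − ∠A − ∠B ≈ 32.73°.
Law of sines gives c = a·sin C/sin A ≈ 213.81.
Area = ½·a·b·sin C ≈ 29162.
Semiperimeter s = (279.23+386.27+213.81)/2 = 439.66.
Inradius = area/s = 29162/439.66 ≈ 66.329.

66.3289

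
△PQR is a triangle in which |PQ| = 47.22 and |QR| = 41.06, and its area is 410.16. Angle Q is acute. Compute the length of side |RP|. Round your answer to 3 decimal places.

From area = ½·|PQ|·|QR|·sin Q, we get sin Q = 2·area/(|PQ|·|QR|) ≈ 0.42310.
Taking the acute solution, ∠Q ≈ 25.03°.
Law of cosines then gives |RP| ≈ 20.053.

20.053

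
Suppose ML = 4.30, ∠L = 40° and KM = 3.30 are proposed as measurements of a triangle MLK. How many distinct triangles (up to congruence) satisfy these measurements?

ML·sin L = 4.30·sin(40°) ≈ 2.764.
Since ML sin L < KM < ML (2.764 < 3.30 < 4.30), two triangles exist.

2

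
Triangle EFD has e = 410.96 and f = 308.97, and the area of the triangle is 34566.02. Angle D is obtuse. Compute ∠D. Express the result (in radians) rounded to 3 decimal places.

2.566

From area = ½·e·f·sin D, we get sin D = 2·area/(e·f) ≈ 0.54446.
Taking the obtuse solution, ∠D ≈ 2.5659 rad.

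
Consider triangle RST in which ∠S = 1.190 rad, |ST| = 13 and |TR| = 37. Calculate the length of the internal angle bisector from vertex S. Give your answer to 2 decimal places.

16.23

Law of sines: sin R = |ST|·sin S/|TR| ≈ 0.32618.
Since |TR| ≥ |ST|, only the acute value applies: ∠R ≈ 0.332 rad.
Then ∠T = π − ∠S − ∠R ≈ 1.619 rad.
Law of sines gives |RS| = |TR|·sin T/sin S ≈ 39.808.
The bisector from S has length 2·|RS|·|ST|·cos(∠S/2)/(|RS|+|ST|) ≈ 16.231.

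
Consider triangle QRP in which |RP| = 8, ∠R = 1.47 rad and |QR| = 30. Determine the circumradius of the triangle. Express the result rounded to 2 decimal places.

By the law of cosines, |PQ|² = |QR|² + |RP|² − 2·|QR|·|RP|·cos R = 915.7, so |PQ| ≈ 30.261.
Area = ½·|QR|·|RP|·sin R ≈ 119.39.
Circumradius = |PQ|/(2 sin R) ≈ 15.207.

15.21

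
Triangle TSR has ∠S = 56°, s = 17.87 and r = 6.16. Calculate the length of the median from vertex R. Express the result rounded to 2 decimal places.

m_R ≈ 19.02

Law of sines: sin R = r·sin S/s ≈ 0.28578.
Since s ≥ r, only the acute value applies: ∠R ≈ 16.61°.
Then ∠T = 180° − ∠S − ∠R ≈ 107.39°.
Law of sines gives t = s·sin T/sin S ≈ 20.569.
Median from R: ½√(2·t² + 2·s² − r²) ≈ 19.019.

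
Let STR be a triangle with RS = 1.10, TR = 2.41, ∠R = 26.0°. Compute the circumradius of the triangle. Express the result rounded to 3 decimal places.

1.712

By the law of cosines, ST² = TR² + RS² − 2·TR·RS·cos R = 2.2527, so ST ≈ 1.5009.
Area = ½·TR·RS·sin R ≈ 0.58106.
Circumradius = ST/(2 sin R) ≈ 1.7119.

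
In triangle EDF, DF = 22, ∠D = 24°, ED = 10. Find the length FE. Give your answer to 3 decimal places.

By the law of cosines, FE² = ED² + DF² − 2·ED·DF·cos D = 182.04, so FE ≈ 13.492.

13.492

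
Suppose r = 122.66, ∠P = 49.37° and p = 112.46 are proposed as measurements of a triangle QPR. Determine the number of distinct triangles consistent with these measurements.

2

r·sin P = 122.66·sin(49.37°) ≈ 93.09.
Since r sin P < p < r (93.09 < 112.46 < 122.66), two triangles exist.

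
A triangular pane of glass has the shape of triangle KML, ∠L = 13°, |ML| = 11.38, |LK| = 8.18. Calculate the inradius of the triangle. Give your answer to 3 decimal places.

By the law of cosines, |KM|² = |ML|² + |LK|² − 2·|ML|·|LK|·cos L = 15.012, so |KM| ≈ 3.8745.
Area = ½·|ML|·|LK|·sin L ≈ 10.47.
Semiperimeter s = (11.38+8.18+3.8745)/2 = 11.717.
Inradius = area/s = 10.47/11.717 ≈ 0.89357.

r ≈ 0.894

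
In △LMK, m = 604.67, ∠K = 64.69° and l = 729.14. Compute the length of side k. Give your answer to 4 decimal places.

By the law of cosines, k² = l² + m² − 2·l·m·cos K = 5.203e+05, so k ≈ 721.32.

721.3161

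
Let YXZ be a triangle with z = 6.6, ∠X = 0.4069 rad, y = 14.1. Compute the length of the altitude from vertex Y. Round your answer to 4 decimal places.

By the law of cosines, x² = z² + y² − 2·z·y·cos X = 71.446, so x ≈ 8.4526.
Area = ½·z·y·sin X ≈ 18.415.
The altitude from Y has length 2·area/y ≈ 2.612.

2.6120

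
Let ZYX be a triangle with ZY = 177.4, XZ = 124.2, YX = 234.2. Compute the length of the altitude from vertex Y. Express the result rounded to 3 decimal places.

Semiperimeter s = (234.2 + 124.2 + 177.4)/2 = 267.9.
Heron's formula: area = √(267.9·33.7·143.7·90.5) ≈ 10836.
The altitude from Y has length 2·area/XZ ≈ 174.49.

174.487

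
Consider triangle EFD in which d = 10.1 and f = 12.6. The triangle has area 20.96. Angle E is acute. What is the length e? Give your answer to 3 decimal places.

From area = ½·f·d·sin E, we get sin E = 2·area/(f·d) ≈ 0.32940.
Taking the acute solution, ∠E ≈ 19.23°.
Law of cosines then gives e ≈ 4.5227.

4.523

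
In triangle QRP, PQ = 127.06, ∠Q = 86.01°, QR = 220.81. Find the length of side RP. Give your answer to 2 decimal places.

246.98

By the law of cosines, RP² = PQ² + QR² − 2·PQ·QR·cos Q = 60997, so RP ≈ 246.98.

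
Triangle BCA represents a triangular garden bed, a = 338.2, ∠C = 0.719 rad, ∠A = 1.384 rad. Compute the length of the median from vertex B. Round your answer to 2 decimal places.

m_B ≈ 246.77

The third angle is ∠B = π − ∠C − ∠A = 1.039 rad.
Law of sines: b = a·sin B/sin A ≈ 296.58.
Law of sines: c = a·sin C/sin A ≈ 226.69.
Median from B: ½√(2·c² + 2·a² − b²) ≈ 246.77.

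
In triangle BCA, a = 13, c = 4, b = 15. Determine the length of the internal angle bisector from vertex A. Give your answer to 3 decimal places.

By the law of cosines, cos A = (b² + c² − a²) / (2·b·c) ≈ 0.60000, so ∠A ≈ 53.13°.
The bisector from A has length 2·b·c·cos(∠A/2)/(b+c) ≈ 5.649.

t_A ≈ 5.649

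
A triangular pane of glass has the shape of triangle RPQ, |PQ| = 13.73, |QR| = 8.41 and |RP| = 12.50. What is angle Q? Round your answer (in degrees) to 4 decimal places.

By the law of cosines, cos Q = (|PQ|² + |QR|² − |RP|²) / (2·|PQ|·|QR|) ≈ 0.44597, so ∠Q ≈ 63.51°.

63.5148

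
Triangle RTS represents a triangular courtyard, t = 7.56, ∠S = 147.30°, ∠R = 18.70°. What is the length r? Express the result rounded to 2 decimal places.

10.02

The third angle is ∠T = 180° − ∠S − ∠R = 14.00°.
Law of sines: r = t·sin R/sin T ≈ 10.019.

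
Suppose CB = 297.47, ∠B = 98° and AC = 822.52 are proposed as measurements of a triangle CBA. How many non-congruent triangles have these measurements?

CB·sin B = 297.47·sin(98°) ≈ 294.6.
Since ∠B is not acute, a triangle exists only if AC > CB; here AC > CB, so there is exactly one triangle.

1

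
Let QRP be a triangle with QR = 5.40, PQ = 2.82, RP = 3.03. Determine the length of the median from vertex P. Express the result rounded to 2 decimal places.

Median from P: ½√(2·RP² + 2·PQ² − QR²) ≈ 1.1299.

m_P ≈ 1.13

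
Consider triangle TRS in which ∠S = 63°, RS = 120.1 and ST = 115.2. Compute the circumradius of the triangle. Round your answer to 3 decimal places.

69.031

By the law of cosines, TR² = RS² + ST² − 2·RS·ST·cos S = 15133, so TR ≈ 123.01.
Area = ½·RS·ST·sin S ≈ 6163.8.
Circumradius = TR/(2 sin S) ≈ 69.031.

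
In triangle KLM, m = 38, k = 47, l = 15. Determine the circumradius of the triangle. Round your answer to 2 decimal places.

By the law of cosines, cos K = (l² + m² − k²) / (2·l·m) ≈ -0.47368, so ∠K ≈ 118.27°.
Circumradius = k/(2 sin K) ≈ 26.683.

26.68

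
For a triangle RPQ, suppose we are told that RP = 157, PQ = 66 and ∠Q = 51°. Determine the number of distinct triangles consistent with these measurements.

PQ·sin Q = 66·sin(51°) ≈ 51.29.
Since RP ≥ PQ, exactly one triangle exists.

1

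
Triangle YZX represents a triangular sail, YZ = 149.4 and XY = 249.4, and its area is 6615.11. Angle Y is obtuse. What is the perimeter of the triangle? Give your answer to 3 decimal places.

From area = ½·XY·YZ·sin Y, we get sin Y = 2·area/(XY·YZ) ≈ 0.35507.
Taking the obtuse solution, ∠Y ≈ 159.20°.
Law of cosines then gives ZX ≈ 392.66.
Perimeter = 392.66 + 249.4 + 149.4 = 791.46.

perimeter ≈ 791.465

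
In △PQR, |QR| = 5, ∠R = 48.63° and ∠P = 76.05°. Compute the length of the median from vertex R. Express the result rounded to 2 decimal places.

The third angle is ∠Q = 180° − ∠R − ∠P = 55.32°.
Law of sines: |RP| = |QR|·sin Q/sin P ≈ 4.2367.
Law of sines: |PQ| = |QR|·sin R/sin P ≈ 3.8663.
Median from R: ½√(2·|QR|² + 2·|RP|² − |PQ|²) ≈ 4.2116.

4.21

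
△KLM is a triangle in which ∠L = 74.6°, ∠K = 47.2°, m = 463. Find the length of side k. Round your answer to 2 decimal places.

The third angle is ∠M = 180° − ∠K − ∠L = 58.20°.
Law of sines: k = m·sin K/sin M ≈ 399.72.

399.72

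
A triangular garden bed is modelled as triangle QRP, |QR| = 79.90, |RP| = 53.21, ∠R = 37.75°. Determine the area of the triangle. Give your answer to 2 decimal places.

area ≈ 1301.41

Area = ½·|QR|·|RP|·sin R ≈ 1301.4.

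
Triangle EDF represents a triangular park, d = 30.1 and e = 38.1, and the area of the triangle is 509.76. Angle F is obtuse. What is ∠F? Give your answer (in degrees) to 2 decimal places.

From area = ½·e·d·sin F, we get sin F = 2·area/(e·d) ≈ 0.88901.
Taking the obtuse solution, ∠F ≈ 117.25°.

∠F ≈ 117.25°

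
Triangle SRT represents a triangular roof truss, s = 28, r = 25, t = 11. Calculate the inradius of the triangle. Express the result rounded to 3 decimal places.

4.287

Semiperimeter p = (28 + 25 + 11)/2 = 32.
Heron's formula: area = √(32·4·7·21) ≈ 137.17.
Inradius = area/p = 137.17/32 ≈ 4.2866.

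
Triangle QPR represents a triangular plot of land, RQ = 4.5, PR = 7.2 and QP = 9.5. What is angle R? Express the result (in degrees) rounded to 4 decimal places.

∠R ≈ 106.2749°

By the law of cosines, cos R = (PR² + RQ² − QP²) / (2·PR·RQ) ≈ -0.28025, so ∠R ≈ 106.27°.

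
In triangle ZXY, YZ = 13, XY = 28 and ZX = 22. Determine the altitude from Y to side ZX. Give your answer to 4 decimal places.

Semiperimeter s = (28 + 13 + 22)/2 = 31.5.
Heron's formula: area = √(31.5·3.5·18.5·9.5) ≈ 139.2.
The altitude from Y has length 2·area/ZX ≈ 12.654.

h_Y ≈ 12.6545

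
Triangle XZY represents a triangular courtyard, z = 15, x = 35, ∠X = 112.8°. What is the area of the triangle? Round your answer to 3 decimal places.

Law of sines: sin Z = z·sin X/x ≈ 0.39508.
Since x ≥ z, only the acute value applies: ∠Z ≈ 23.27°.
Then ∠Y = 180° − ∠X − ∠Z ≈ 43.93°.
Law of sines gives y = x·sin Y/sin X ≈ 26.34.
Area = ½·x·z·sin Y ≈ 182.11.

182.113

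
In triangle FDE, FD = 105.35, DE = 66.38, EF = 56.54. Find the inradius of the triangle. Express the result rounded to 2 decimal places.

r ≈ 14.55

Semiperimeter s = (66.38 + 56.54 + 105.35)/2 = 114.13.
Heron's formula: area = √(114.13·47.755·57.595·8.785) ≈ 1660.7.
Inradius = area/s = 1660.7/114.13 ≈ 14.55.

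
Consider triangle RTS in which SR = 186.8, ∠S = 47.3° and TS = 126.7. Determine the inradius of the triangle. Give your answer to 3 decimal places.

By the law of cosines, RT² = TS² + SR² − 2·TS·SR·cos S = 18846, so RT ≈ 137.28.
Area = ½·TS·SR·sin S ≈ 8696.8.
Semiperimeter s = (126.7+186.8+137.28)/2 = 225.39.
Inradius = area/s = 8696.8/225.39 ≈ 38.585.

r ≈ 38.585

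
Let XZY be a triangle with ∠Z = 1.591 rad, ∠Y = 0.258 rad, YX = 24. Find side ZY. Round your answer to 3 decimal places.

The third angle is ∠X = π − ∠Z − ∠Y = 1.293 rad.
Law of sines: ZY = YX·sin X/sin Z ≈ 23.082.

23.082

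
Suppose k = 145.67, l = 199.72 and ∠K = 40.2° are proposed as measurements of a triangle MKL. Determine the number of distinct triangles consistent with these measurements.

l·sin K = 199.72·sin(40.2°) ≈ 128.9.
Since l sin K < k < l (128.9 < 145.67 < 199.72), two triangles exist.

2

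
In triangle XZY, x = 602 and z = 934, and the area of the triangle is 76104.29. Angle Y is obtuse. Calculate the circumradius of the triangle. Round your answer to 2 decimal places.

R ≈ 2811.68

From area = ½·x·z·sin Y, we get sin Y = 2·area/(x·z) ≈ 0.27070.
Taking the obtuse solution, ∠Y ≈ 164.29°.
Law of cosines then gives y ≈ 1522.3.
Circumradius = y/(2 sin Y) ≈ 2811.7.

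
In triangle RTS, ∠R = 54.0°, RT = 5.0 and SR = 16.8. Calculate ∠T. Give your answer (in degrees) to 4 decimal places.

By the law of cosines, TS² = SR² + RT² − 2·SR·RT·cos R = 208.49, so TS ≈ 14.439.
Law of cosines again: cos T = (RT² + TS² − SR²)/(2·RT·TS) ≈ -0.33761, so ∠T ≈ 109.73°.

109.7311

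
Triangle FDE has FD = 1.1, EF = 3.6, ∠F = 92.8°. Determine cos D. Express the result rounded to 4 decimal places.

cos D ≈ 0.3344

By the law of cosines, DE² = EF² + FD² − 2·EF·FD·cos F = 14.557, so DE ≈ 3.8153.
Law of cosines again: cos D = (FD² + DE² − EF²)/(2·FD·DE) ≈ 0.33440, so ∠D ≈ 70.46°.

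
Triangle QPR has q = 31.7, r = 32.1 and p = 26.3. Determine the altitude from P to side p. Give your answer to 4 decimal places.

29.0601

Semiperimeter s = (31.7 + 26.3 + 32.1)/2 = 45.05.
Heron's formula: area = √(45.05·13.35·18.75·12.95) ≈ 382.14.
The altitude from P has length 2·area/p ≈ 29.06.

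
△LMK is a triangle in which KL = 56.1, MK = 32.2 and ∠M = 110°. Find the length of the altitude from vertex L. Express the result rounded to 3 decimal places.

h_L ≈ 34.043

Law of sines: sin L = MK·sin M/KL ≈ 0.53936.
Since KL ≥ MK, only the acute value applies: ∠L ≈ 32.64°.
Then ∠K = 180° − ∠M − ∠L ≈ 37.36°.
Law of sines gives LM = KL·sin K/sin M ≈ 36.227.
Area = ½·KL·MK·sin K ≈ 548.09.
The altitude from L has length 2·area/MK ≈ 34.043.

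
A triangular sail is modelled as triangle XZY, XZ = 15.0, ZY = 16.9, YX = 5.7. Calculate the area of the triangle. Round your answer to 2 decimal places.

area ≈ 42.17

Semiperimeter s = (16.9 + 5.7 + 15)/2 = 18.8.
Heron's formula: area = √(18.8·1.9·13.1·3.8) ≈ 42.168.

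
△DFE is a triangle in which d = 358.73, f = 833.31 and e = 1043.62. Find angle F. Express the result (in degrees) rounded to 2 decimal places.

By the law of cosines, cos F = (e² + d² − f²) / (2·e·d) ≈ 0.69906, so ∠F ≈ 45.65°.

45.65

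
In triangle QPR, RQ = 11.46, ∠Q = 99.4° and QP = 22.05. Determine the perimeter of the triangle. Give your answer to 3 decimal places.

perimeter ≈ 59.969

By the law of cosines, PR² = RQ² + QP² − 2·RQ·QP·cos Q = 700.08, so PR ≈ 26.459.
Semiperimeter s = (26.459+11.46+22.05)/2 = 29.984.
Perimeter = 26.459 + 11.46 + 22.05 = 59.969.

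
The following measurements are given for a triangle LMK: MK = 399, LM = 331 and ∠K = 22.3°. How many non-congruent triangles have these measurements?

2

MK·sin K = 399·sin(22.3°) ≈ 151.4.
Since MK sin K < LM < MK (151.4 < 331 < 399), two triangles exist.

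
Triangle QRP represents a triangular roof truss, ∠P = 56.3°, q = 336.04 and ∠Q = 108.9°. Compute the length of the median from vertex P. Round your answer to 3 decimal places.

m_P ≈ 196.843

The third angle is ∠R = 180° − ∠P − ∠Q = 14.80°.
Law of sines: r = q·sin R/sin Q ≈ 90.732.
Law of sines: p = q·sin P/sin Q ≈ 295.5.
Median from P: ½√(2·q² + 2·r² − p²) ≈ 196.84.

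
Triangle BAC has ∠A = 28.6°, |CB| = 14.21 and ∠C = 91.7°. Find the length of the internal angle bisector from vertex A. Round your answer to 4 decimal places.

t_A ≈ 26.6511

The third angle is ∠B = 180° − ∠A − ∠C = 59.70°.
Law of sines: |AC| = |CB|·sin B/sin A ≈ 25.63.
Law of sines: |BA| = |CB|·sin C/sin A ≈ 29.672.
The bisector from A has length 2·|BA|·|AC|·cos(∠A/2)/(|BA|+|AC|) ≈ 26.651.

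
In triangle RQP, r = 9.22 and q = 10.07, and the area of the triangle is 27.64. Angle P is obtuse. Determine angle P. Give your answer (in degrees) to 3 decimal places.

From area = ½·r·q·sin P, we get sin P = 2·area/(r·q) ≈ 0.59540.
Taking the obtuse solution, ∠P ≈ 143.46°.

∠P ≈ 143.459°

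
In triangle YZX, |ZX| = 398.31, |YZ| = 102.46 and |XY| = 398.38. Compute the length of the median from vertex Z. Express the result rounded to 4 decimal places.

211.8910

Median from Z: ½√(2·|YZ|² + 2·|ZX|² − |XY|²) ≈ 211.89.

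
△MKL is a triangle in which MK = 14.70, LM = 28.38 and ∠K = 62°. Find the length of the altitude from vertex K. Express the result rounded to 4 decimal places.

h_K ≈ 14.6986

Law of sines: sin L = MK·sin K/LM ≈ 0.45734.
Since LM ≥ MK, only the acute value applies: ∠L ≈ 27.22°.
Then ∠M = 180° − ∠K − ∠L ≈ 90.78°.
Law of sines gives KL = LM·sin M/sin K ≈ 32.139.
Area = ½·LM·MK·sin M ≈ 208.57.
The altitude from K has length 2·area/LM ≈ 14.699.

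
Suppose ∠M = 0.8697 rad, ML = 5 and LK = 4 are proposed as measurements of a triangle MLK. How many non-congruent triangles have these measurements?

2

ML·sin M = 5·sin(0.8697 rad) ≈ 3.821.
Since ML sin M < LK < ML (3.821 < 4 < 5), two triangles exist.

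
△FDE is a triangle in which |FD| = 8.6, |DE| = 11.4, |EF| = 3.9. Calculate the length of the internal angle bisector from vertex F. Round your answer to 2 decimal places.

2.38

By the law of cosines, cos F = (|EF|² + |FD|² − |DE|²) / (2·|EF|·|FD|) ≈ -0.60808, so ∠F ≈ 127.45°.
The bisector from F has length 2·|EF|·|FD|·cos(∠F/2)/(|EF|+|FD|) ≈ 2.3756.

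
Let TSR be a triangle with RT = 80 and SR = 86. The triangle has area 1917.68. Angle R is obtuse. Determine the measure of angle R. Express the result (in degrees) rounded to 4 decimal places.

From area = ½·SR·RT·sin R, we get sin R = 2·area/(SR·RT) ≈ 0.55747.
Taking the obtuse solution, ∠R ≈ 146.12°.

146.1193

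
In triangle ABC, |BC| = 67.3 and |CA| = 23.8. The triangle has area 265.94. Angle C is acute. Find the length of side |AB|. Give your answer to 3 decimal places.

From area = ½·|BC|·|CA|·sin C, we get sin C = 2·area/(|BC|·|CA|) ≈ 0.33206.
Taking the acute solution, ∠C ≈ 19.39°.
Law of cosines then gives |AB| ≈ 45.541.

45.541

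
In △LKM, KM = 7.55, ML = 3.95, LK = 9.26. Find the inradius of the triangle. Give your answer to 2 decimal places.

r ≈ 1.40

Semiperimeter s = (7.55 + 3.95 + 9.26)/2 = 10.38.
Heron's formula: area = √(10.38·2.83·6.43·1.12) ≈ 14.545.
Inradius = area/s = 14.545/10.38 ≈ 1.4012.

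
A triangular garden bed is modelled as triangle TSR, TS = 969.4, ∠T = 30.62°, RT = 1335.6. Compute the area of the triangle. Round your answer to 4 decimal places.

Area = ½·RT·TS·sin T ≈ 3.2973e+05.

329730.2435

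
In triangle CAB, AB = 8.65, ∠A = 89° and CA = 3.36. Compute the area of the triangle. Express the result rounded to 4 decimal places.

14.5298

Area = ½·CA·AB·sin A ≈ 14.53.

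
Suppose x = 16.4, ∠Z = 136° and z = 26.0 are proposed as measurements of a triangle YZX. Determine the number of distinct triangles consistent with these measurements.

x·sin Z = 16.4·sin(136°) ≈ 11.39.
Since ∠Z is not acute, a triangle exists only if z > x; here z > x, so there is exactly one triangle.

1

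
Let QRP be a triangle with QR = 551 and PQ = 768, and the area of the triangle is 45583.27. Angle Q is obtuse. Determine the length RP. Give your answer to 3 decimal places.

1311.445

From area = ½·PQ·QR·sin Q, we get sin Q = 2·area/(PQ·QR) ≈ 0.21544.
Taking the obtuse solution, ∠Q ≈ 167.56°.
Law of cosines then gives RP ≈ 1311.4.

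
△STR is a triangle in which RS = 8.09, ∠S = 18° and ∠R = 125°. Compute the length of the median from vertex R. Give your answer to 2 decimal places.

The third angle is ∠T = 180° − ∠R − ∠S = 37.00°.
Law of sines: TR = RS·sin S/sin T ≈ 4.154.
Law of sines: ST = RS·sin R/sin T ≈ 11.012.
Median from R: ½√(2·TR² + 2·RS² − ST²) ≈ 3.3224.

3.32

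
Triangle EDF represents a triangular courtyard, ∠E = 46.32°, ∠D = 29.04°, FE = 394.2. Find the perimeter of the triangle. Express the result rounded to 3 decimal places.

perimeter ≈ 1767.217

The third angle is ∠F = 180° − ∠E − ∠D = 104.64°.
Law of sines: DF = FE·sin E/sin D ≈ 587.3.
Law of sines: ED = FE·sin F/sin D ≈ 785.71.
Semiperimeter s = (587.3+394.2+785.71)/2 = 883.61.
Perimeter = 587.3 + 394.2 + 785.71 = 1767.2.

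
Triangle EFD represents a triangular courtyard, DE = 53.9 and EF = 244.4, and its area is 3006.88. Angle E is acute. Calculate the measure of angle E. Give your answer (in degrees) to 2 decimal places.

27.16

From area = ½·DE·EF·sin E, we get sin E = 2·area/(DE·EF) ≈ 0.45652.
Taking the acute solution, ∠E ≈ 27.16°.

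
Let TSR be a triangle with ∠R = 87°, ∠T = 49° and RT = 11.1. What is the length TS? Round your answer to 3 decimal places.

The third angle is ∠S = 180° − ∠R − ∠T = 44.00°.
Law of sines: TS = RT·sin R/sin S ≈ 15.957.

15.957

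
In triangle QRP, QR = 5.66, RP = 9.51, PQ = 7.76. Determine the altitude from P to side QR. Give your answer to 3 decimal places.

Semiperimeter s = (9.51 + 7.76 + 5.66)/2 = 11.465.
Heron's formula: area = √(11.465·1.955·3.705·5.805) ≈ 21.956.
The altitude from P has length 2·area/QR ≈ 7.7583.

h_P ≈ 7.758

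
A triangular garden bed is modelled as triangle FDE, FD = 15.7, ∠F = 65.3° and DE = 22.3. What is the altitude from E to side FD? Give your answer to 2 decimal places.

21.53

Law of sines: sin E = FD·sin F/DE ≈ 0.63962.
Since DE ≥ FD, only the acute value applies: ∠E ≈ 39.76°.
Then ∠D = 180° − ∠F − ∠E ≈ 74.94°.
Law of sines gives EF = DE·sin D/sin F ≈ 23.702.
Area = ½·DE·FD·sin D ≈ 169.04.
The altitude from E has length 2·area/FD ≈ 21.534.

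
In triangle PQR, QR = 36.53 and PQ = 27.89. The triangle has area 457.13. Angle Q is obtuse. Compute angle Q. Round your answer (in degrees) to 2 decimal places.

From area = ½·PQ·QR·sin Q, we get sin Q = 2·area/(PQ·QR) ≈ 0.89737.
Taking the obtuse solution, ∠Q ≈ 116.19°.

∠Q ≈ 116.19°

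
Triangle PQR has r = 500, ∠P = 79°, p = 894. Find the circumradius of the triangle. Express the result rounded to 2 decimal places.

455.37

Law of sines: sin R = r·sin P/p ≈ 0.54901.
Since p ≥ r, only the acute value applies: ∠R ≈ 33.30°.
Then ∠Q = 180° − ∠P − ∠R ≈ 67.70°.
Law of sines gives q = p·sin Q/sin P ≈ 842.62.
Circumradius = p/(2 sin P) ≈ 455.37.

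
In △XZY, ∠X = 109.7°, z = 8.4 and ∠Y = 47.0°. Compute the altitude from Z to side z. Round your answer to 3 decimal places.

14.622

The third angle is ∠Z = 180° − ∠Y − ∠X = 23.30°.
Law of sines: x = z·sin X/sin Z ≈ 19.994.
Law of sines: y = z·sin Y/sin Z ≈ 15.531.
Area = ½·z·x·sin Y ≈ 61.414.
The altitude from Z has length 2·area/z ≈ 14.622.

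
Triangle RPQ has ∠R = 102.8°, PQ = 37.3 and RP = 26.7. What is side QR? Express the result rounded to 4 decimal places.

Law of sines: sin Q = RP·sin R/PQ ≈ 0.69803.
Since PQ ≥ RP, only the acute value applies: ∠Q ≈ 44.27°.
Then ∠P = 180° − ∠R − ∠Q ≈ 32.93°.
Law of sines gives QR = PQ·sin P/sin R ≈ 20.794.

20.7940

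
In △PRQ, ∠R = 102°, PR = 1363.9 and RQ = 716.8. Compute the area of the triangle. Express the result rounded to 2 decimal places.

Area = ½·PR·RQ·sin R ≈ 4.7814e+05.

area ≈ 478139.83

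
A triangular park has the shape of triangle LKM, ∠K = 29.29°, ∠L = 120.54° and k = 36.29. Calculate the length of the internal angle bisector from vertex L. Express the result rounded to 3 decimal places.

The third angle is ∠M = 180° − ∠L − ∠K = 30.17°.
Law of sines: l = k·sin L/sin K ≈ 63.887.
Law of sines: m = k·sin M/sin K ≈ 37.279.
The bisector from L has length 2·k·m·cos(∠L/2)/(k+m) ≈ 18.239.

18.239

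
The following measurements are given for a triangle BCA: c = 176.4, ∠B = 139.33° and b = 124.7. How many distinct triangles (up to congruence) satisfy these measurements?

c·sin B = 176.4·sin(139.33°) ≈ 115.
Since ∠B is not acute, a triangle exists only if b > c; here b ≤ c, so there is no triangle.

0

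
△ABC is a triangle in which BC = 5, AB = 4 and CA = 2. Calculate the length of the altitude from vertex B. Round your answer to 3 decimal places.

h_B ≈ 3.800

Semiperimeter s = (5 + 2 + 4)/2 = 5.5.
Heron's formula: area = √(5.5·0.5·3.5·1.5) ≈ 3.7997.
The altitude from B has length 2·area/CA ≈ 3.7997.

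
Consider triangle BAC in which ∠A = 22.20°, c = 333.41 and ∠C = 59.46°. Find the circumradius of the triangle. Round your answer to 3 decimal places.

The third angle is ∠B = 180° − ∠A − ∠C = 98.34°.
Law of sines: b = c·sin B/sin C ≈ 383.02.
Law of sines: a = c·sin A/sin C ≈ 146.27.
Circumradius = c/(2 sin C) ≈ 193.56.

R ≈ 193.556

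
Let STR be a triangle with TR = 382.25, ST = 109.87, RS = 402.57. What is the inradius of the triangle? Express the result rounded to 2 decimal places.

r ≈ 46.89

Semiperimeter s = (382.25 + 402.57 + 109.87)/2 = 447.34.
Heron's formula: area = √(447.34·65.095·44.775·337.47) ≈ 20977.
Inradius = area/s = 20977/447.34 ≈ 46.891.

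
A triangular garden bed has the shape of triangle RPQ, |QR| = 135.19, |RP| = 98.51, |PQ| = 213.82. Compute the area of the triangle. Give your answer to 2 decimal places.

Semiperimeter s = (213.82 + 135.19 + 98.51)/2 = 223.76.
Heron's formula: area = √(223.76·9.94·88.57·125.25) ≈ 4967.3.

4967.26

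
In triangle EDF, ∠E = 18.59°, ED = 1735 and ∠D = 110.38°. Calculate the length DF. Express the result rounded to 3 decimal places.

The third angle is ∠F = 180° − ∠E − ∠D = 51.03°.
Law of sines: DF = ED·sin E/sin F ≈ 711.41.

711.415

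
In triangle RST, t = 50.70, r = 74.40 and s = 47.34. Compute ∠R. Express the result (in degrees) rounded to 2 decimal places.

By the law of cosines, cos R = (s² + t² − r²) / (2·s·t) ≈ -0.15078, so ∠R ≈ 98.67°.

∠R ≈ 98.67°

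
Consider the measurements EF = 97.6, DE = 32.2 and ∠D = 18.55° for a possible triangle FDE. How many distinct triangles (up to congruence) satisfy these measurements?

DE·sin D = 32.2·sin(18.55°) ≈ 10.24.
Since EF ≥ DE, exactly one triangle exists.

1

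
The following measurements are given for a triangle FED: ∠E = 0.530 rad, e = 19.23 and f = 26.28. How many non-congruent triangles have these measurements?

f·sin E = 26.28·sin(0.530 rad) ≈ 13.29.
Since f sin E < e < f (13.29 < 19.23 < 26.28), two triangles exist.

2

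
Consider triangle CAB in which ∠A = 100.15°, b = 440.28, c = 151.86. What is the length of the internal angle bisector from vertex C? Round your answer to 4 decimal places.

t_C ≈ 458.4279

By the law of cosines, a² = b² + c² − 2·b·c·cos A = 2.4047e+05, so a ≈ 490.38.
Law of cosines again: cos C = (a² + b² − c²)/(2·a·b) ≈ 0.95241, so ∠C ≈ 17.75°.
The bisector from C has length 2·a·b·cos(∠C/2)/(a+b) ≈ 458.43.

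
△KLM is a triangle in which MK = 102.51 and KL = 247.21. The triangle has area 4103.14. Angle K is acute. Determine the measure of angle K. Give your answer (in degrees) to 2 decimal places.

From area = ½·MK·KL·sin K, we get sin K = 2·area/(MK·KL) ≈ 0.32383.
Taking the acute solution, ∠K ≈ 18.89°.

18.89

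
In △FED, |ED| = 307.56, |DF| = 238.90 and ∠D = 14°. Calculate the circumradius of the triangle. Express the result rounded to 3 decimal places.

R ≈ 196.934

By the law of cosines, |FE|² = |ED|² + |DF|² − 2·|ED|·|DF|·cos D = 9079.3, so |FE| ≈ 95.285.
Area = ½·|ED|·|DF|·sin D ≈ 8887.7.
Circumradius = |FE|/(2 sin D) ≈ 196.93.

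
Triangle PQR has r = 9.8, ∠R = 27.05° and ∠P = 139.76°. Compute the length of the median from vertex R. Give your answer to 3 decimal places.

9.218

The third angle is ∠Q = 180° − ∠R − ∠P = 13.19°.
Law of sines: p = r·sin P/sin R ≈ 13.921.
Law of sines: q = r·sin Q/sin R ≈ 4.9172.
Median from R: ½√(2·p² + 2·q² − r²) ≈ 9.2181.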